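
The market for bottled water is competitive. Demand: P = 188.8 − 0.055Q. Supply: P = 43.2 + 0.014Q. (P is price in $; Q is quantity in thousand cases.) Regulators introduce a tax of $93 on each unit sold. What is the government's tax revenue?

$70895.65 thousand

Competitive equilibrium: 188.8 − 0.055Q = 43.2 + 0.014Q → Q* = 2110.1449, P* = 72.742.
With the tax, the buyer price exceeds the seller price by 93: (188.8 − 0.055Q) − (43.2 + 0.014Q) = 93 → Q' = 762.3188.
Tax revenue = 93 × 762.3188 = $70895.65 thousand.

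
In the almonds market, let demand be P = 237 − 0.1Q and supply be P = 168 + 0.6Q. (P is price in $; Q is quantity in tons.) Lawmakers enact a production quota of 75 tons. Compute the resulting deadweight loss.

Competitive equilibrium: 237 − 0.1Q = 168 + 0.6Q → Q* = 98.5714, P* = 227.1429.
At Q = 75: demand price = 237 − 0.1·75 = 229.5; supply price = 168 + 0.6·75 = 213.
ΔQ = 98.5714 − 75 = 23.5714; wedge = 229.5 − 213 = 16.5.
Welfare loss = ½ × 23.5714 × 16.5 = $194.46.

$194.46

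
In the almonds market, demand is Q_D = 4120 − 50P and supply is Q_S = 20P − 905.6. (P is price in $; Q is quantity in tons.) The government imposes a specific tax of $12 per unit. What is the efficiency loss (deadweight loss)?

In inverse form: demand P = 82.4 − 0.02Q, supply P = 45.28 + 0.05Q.
Competitive equilibrium: 82.4 − 0.02Q = 45.28 + 0.05Q → Q* = 530.2857, P* = 71.7943.
With the tax, the buyer price exceeds the seller price by 12: (82.4 − 0.02Q) − (45.28 + 0.05Q) = 12 → Q' = 358.8571.
ΔQ = 530.2857 − 358.8571 = 171.4286; the wedge equals the tax, 12.
Welfare loss = ½ × 171.4286 × 12 = $1028.57.

$1028.57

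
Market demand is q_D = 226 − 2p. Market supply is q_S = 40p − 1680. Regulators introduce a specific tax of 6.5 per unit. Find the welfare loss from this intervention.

40.24

In inverse form: demand p = 113 − 0.5q, supply p = 42 + 0.025q.
Competitive equilibrium: 113 − 0.5q = 42 + 0.025q → q* = 135.2381, p* = 45.381.
With the tax, the buyer price exceeds the seller price by 6.5: (113 − 0.5q) − (42 + 0.025q) = 6.5 → q' = 122.8571.
Δq = 135.2381 − 122.8571 = 12.381; the wedge equals the tax, 6.5.
Welfare loss = ½ × 12.381 × 6.5 = 40.24.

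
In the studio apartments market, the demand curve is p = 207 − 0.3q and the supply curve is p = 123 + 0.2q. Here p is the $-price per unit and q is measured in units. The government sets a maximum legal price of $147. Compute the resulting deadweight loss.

$576

Competitive equilibrium: 207 − 0.3q = 123 + 0.2q → q* = 168, p* = 156.6.
At the ceiling p = 147, quantity supplied = (147 − 123)/0.2 = 120.
Willingness to pay at q' = 120: 207 − 0.3·120 = 171.
Δq = 168 − 120 = 48; wedge = 171 − 147 = 24.
DWL = ½ × 48 × 24 = $576.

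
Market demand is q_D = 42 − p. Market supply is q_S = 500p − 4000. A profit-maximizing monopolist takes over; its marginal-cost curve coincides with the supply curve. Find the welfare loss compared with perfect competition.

In inverse form: demand p = 42 − q, supply p = 8 + 0.002q.
Competitive equilibrium: 42 − q = 8 + 0.002q → q* = 33.9321, p* = 8.0679.
Marginal revenue: MR = 42 − 2q. Set MR = MC: 42 − 2q = 8 + 0.002q → q_m = 16.983.
Price p_m = 42 − 1·16.983 = 25.017; MC(q_m) = 8 + 0.002·16.983 = 8.034.
Competitive q* = 33.9321, so Δq = 16.9491; wedge = 25.017 − 8.034 = 16.983.
Deadweight loss = ½ × 16.9491 × 16.983 = 143.92.

143.92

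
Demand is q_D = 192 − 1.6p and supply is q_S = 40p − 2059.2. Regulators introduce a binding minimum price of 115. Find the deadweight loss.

In inverse form: demand p = 120 − 0.625q, supply p = 51.48 + 0.025q.
Competitive equilibrium: 120 − 0.625q = 51.48 + 0.025q → q* = 105.4154, p* = 54.1154.
At the floor p = 115, quantity demanded = (120 − 115)/0.625 = 8.
Sellers' marginal cost at q' = 8: 51.48 + 0.025·8 = 51.68.
Δq = 105.4154 − 8 = 97.4154; wedge = 115 − 51.68 = 63.32.
The triangle = ½ × 97.4154 × 63.32 = 3084.17.

3084.17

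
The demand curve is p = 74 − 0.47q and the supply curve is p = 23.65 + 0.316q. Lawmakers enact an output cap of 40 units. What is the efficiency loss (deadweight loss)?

Competitive equilibrium: 74 − 0.47q = 23.65 + 0.316q → q* = 64.0585, p* = 43.8925.
At q = 40: demand price = 74 − 0.47·40 = 55.2; supply price = 23.65 + 0.316·40 = 36.29.
Δq = 64.0585 − 40 = 24.0585; wedge = 55.2 − 36.29 = 18.91.
The triangle = ½ × 24.0585 × 18.91 = 227.47.

227.47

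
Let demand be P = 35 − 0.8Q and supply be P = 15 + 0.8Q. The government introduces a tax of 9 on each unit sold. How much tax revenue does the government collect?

61.875

Competitive equilibrium: 35 − 0.8Q = 15 + 0.8Q → Q* = 12.5, P* = 25.
With the tax, the buyer price exceeds the seller price by 9: (35 − 0.8Q) − (15 + 0.8Q) = 9 → Q' = 6.875.
Tax revenue = 9 × 6.875 = 61.875.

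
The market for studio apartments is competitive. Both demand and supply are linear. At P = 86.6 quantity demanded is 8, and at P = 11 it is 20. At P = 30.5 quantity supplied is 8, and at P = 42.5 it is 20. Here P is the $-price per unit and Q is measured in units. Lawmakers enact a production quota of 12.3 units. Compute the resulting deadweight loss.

$41.82

Demand slope = (11 − 86.6)/(20 − 8) = −6.3, so P = 137 − 6.3Q.
Supply slope = (42.5 − 30.5)/(20 − 8) = 1, so P = 22.5 + Q.
Competitive equilibrium: 137 − 6.3Q = 22.5 + Q → Q* = 15.6849, P* = 38.1849.
At Q = 12.3: demand price = 137 − 6.3·12.3 = 59.51; supply price = 22.5 + 1·12.3 = 34.8.
ΔQ = 15.6849 − 12.3 = 3.3849; wedge = 59.51 − 34.8 = 24.71.
DWL = ½ × 3.3849 × 24.71 = $41.82.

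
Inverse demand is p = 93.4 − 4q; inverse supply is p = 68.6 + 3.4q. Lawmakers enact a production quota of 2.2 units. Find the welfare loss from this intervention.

4.90

Competitive equilibrium: 93.4 − 4q = 68.6 + 3.4q → q* = 3.3514, p* = 79.9946.
At q = 2.2: demand price = 93.4 − 4·2.2 = 84.6; supply price = 68.6 + 3.4·2.2 = 76.08.
Δq = 3.3514 − 2.2 = 1.1514; wedge = 84.6 − 76.08 = 8.52.
The triangle = ½ × 1.1514 × 8.52 = 4.90.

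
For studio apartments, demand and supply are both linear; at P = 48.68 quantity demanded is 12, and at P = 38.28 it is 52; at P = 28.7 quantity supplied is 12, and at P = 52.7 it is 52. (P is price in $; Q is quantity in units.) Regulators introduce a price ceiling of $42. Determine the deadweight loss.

$0.49

Demand slope = (38.28 − 48.68)/(52 − 12) = −0.26, so P = 51.8 − 0.26Q.
Supply slope = (52.7 − 28.7)/(52 − 12) = 0.6, so P = 21.5 + 0.6Q.
Competitive equilibrium: 51.8 − 0.26Q = 21.5 + 0.6Q → Q* = 35.2326, P* = 42.6395.
At the ceiling P = 42, quantity supplied = (42 − 21.5)/0.6 = 34.1667.
Willingness to pay at Q' = 34.1667: 51.8 − 0.26·34.1667 = 42.9167.
ΔQ = 35.2326 − 34.1667 = 1.0659; wedge = 42.9167 − 42 = 0.9167.
Deadweight loss = ½ × 1.0659 × 0.9167 = $0.49.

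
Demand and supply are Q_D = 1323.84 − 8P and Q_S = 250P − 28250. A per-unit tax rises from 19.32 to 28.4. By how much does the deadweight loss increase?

In inverse form: demand P = 165.48 − 0.125Q, supply P = 113 + 0.004Q.
Competitive equilibrium: 165.48 − 0.125Q = 113 + 0.004Q → Q* = 406.8217, P* = 114.6273.
For a per-unit tax t: ΔQ = t/0.129, so DWL = ½·t·(t/0.129) = t²/0.258.
At t = 19.32: DWL = 1446.753. At t = 28.4: DWL = 3126.202.
Increase = 3126.202 − 1446.753 = 1679.45.

1679.45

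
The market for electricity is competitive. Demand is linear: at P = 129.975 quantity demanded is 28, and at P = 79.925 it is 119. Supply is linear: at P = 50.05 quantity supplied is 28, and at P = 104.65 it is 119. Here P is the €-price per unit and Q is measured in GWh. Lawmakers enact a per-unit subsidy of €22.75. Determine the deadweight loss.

€225.03

Demand slope = (79.925 − 129.975)/(119 − 28) = −0.55, so P = 145.375 − 0.55Q.
Supply slope = (104.65 − 50.05)/(119 − 28) = 0.6, so P = 33.25 + 0.6Q.
Competitive equilibrium: 145.375 − 0.55Q = 33.25 + 0.6Q → Q* = 97.5, P* = 91.75.
The subsidy lowers effective supply by 22.75: P = 10.5 + 0.6Q.
New quantity: 145.375 − 0.55Q = 10.5 + 0.6Q → Q' = 117.2826.
Overproduction ΔQ = 117.2826 − 97.5 = 19.7826; wedge = subsidy = 22.75.
The triangle = ½ × 19.7826 × 22.75 = €225.03.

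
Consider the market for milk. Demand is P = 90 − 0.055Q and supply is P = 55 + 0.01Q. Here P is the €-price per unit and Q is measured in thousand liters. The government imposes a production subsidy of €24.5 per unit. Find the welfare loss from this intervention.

€4617.31 thousand

Competitive equilibrium: 90 − 0.055Q = 55 + 0.01Q → Q* = 538.4615, P* = 60.3846.
The subsidy lowers effective supply by 24.5: P = 30.5 + 0.01Q.
New quantity: 90 − 0.055Q = 30.5 + 0.01Q → Q' = 915.3846.
Overproduction ΔQ = 915.3846 − 538.4615 = 376.9231; wedge = subsidy = 24.5.
Welfare loss = ½ × 376.9231 × 24.5 = €4617.31 thousand.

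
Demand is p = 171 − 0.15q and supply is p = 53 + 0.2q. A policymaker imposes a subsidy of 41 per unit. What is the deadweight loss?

Competitive equilibrium: 171 − 0.15q = 53 + 0.2q → q* = 337.1429, p* = 120.4286.
The subsidy lowers effective supply by 41: p = 12 + 0.2q.
New quantity: 171 − 0.15q = 12 + 0.2q → q' = 454.2857.
Overproduction Δq = 454.2857 − 337.1429 = 117.1428; wedge = subsidy = 41.
The triangle = ½ × 117.1428 × 41 = 2401.43.

2401.43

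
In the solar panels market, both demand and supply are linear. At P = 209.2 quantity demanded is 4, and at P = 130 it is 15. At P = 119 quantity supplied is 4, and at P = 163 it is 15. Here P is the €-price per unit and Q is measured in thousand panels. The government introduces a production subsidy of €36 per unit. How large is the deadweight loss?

€57.86 thousand

Demand slope = (130 − 209.2)/(15 − 4) = −7.2, so P = 238 − 7.2Q.
Supply slope = (163 − 119)/(15 − 4) = 4, so P = 103 + 4Q.
Competitive equilibrium: 238 − 7.2Q = 103 + 4Q → Q* = 12.0536, P* = 151.2143.
The subsidy lowers effective supply by 36: P = 67 + 4Q.
New quantity: 238 − 7.2Q = 67 + 4Q → Q' = 15.2679.
Overproduction ΔQ = 15.2679 − 12.0536 = 3.2143; wedge = subsidy = 36.
Deadweight loss = ½ × 3.2143 × 36 = €57.86 thousand.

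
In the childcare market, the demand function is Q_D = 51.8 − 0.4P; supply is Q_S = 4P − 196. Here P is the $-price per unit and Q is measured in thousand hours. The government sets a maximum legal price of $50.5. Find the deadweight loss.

$744.73 thousand

In inverse form: demand P = 129.5 − 2.5Q, supply P = 49 + 0.25Q.
Competitive equilibrium: 129.5 − 2.5Q = 49 + 0.25Q → Q* = 29.2727, P* = 56.3182.
At the ceiling P = 50.5, quantity supplied = (50.5 − 49)/0.25 = 6.
Willingness to pay at Q' = 6: 129.5 − 2.5·6 = 114.5.
ΔQ = 29.2727 − 6 = 23.2727; wedge = 114.5 − 50.5 = 64.
Welfare loss = ½ × 23.2727 × 64 = $744.73 thousand.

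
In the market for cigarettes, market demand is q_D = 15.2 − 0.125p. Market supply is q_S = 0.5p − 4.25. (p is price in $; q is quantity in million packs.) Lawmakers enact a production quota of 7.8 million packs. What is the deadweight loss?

In inverse form: demand p = 121.6 − 8q, supply p = 8.5 + 2q.
Competitive equilibrium: 121.6 − 8q = 8.5 + 2q → q* = 11.31, p* = 31.12.
At q = 7.8: demand price = 121.6 − 8·7.8 = 59.2; supply price = 8.5 + 2·7.8 = 24.1.
Δq = 11.31 − 7.8 = 3.51; wedge = 59.2 − 24.1 = 35.1.
The triangle = ½ × 3.51 × 35.1 = $61.60 million.

$61.60 million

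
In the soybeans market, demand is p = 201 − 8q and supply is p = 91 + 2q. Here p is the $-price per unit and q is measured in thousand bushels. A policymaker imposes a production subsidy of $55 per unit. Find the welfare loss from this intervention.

$151.25 thousand

Competitive equilibrium: 201 − 8q = 91 + 2q → q* = 11, p* = 113.
The subsidy lowers effective supply by 55: p = 36 + 2q.
New quantity: 201 − 8q = 36 + 2q → q' = 16.5.
Overproduction Δq = 16.5 − 11 = 5.5; wedge = subsidy = 55.
Welfare loss = ½ × 5.5 × 55 = $151.25 thousand.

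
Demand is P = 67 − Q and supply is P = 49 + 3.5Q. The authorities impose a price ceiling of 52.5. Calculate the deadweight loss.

Competitive equilibrium: 67 − Q = 49 + 3.5Q → Q* = 4, P* = 63.
At the ceiling P = 52.5, quantity supplied = (52.5 − 49)/3.5 = 1.
Willingness to pay at Q' = 1: 67 − 1·1 = 66.
ΔQ = 4 − 1 = 3; wedge = 66 − 52.5 = 13.5.
Deadweight loss = ½ × 3 × 13.5 = 20.25.

20.25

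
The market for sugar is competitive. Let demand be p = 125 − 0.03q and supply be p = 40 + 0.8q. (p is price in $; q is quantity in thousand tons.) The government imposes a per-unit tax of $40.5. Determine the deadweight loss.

Competitive equilibrium: 125 − 0.03q = 40 + 0.8q → q* = 102.4096, p* = 121.9277.
With the tax, the buyer price exceeds the seller price by 40.5: (125 − 0.03q) − (40 + 0.8q) = 40.5 → q' = 53.6145.
Δq = 102.4096 − 53.6145 = 48.7951; the wedge equals the tax, 40.5.
Deadweight loss = ½ × 48.7951 × 40.5 = $988.10 thousand.

$988.10 thousand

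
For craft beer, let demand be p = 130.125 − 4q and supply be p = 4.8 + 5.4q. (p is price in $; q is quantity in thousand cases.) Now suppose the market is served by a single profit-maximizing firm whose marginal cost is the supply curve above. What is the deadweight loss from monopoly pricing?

$74.44 thousand

Competitive equilibrium: 130.125 − 4q = 4.8 + 5.4q → q* = 13.3324, p* = 76.7952.
Marginal revenue: MR = 130.125 − 8q. Set MR = MC: 130.125 − 8q = 4.8 + 5.4q → q_m = 9.3526.
Price p_m = 130.125 − 4·9.3526 = 92.7146; MC(q_m) = 4.8 + 5.4·9.3526 = 55.304.
Competitive q* = 13.3324, so Δq = 3.9798; wedge = 92.7146 − 55.304 = 37.4106.
Deadweight loss = ½ × 3.9798 × 37.4106 = $74.44 thousand.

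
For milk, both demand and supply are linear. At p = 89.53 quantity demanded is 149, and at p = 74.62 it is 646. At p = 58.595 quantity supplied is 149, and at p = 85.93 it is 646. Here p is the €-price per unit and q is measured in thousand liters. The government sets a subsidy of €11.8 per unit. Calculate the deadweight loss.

€819.06 thousand

Demand slope = (74.62 − 89.53)/(646 − 149) = −0.03, so p = 94 − 0.03q.
Supply slope = (85.93 − 58.595)/(646 − 149) = 0.055, so p = 50.4 + 0.055q.
Competitive equilibrium: 94 − 0.03q = 50.4 + 0.055q → q* = 512.9412, p* = 78.6118.
The subsidy lowers effective supply by 11.8: p = 38.6 + 0.055q.
New quantity: 94 − 0.03q = 38.6 + 0.055q → q' = 651.7647.
Overproduction Δq = 651.7647 − 512.9412 = 138.8235; wedge = subsidy = 11.8.
Welfare loss = ½ × 138.8235 × 11.8 = €819.06 thousand.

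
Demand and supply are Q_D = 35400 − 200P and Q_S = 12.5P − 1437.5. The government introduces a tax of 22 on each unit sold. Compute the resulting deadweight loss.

2847.06

In inverse form: demand P = 177 − 0.005Q, supply P = 115 + 0.08Q.
Competitive equilibrium: 177 − 0.005Q = 115 + 0.08Q → Q* = 729.4118, P* = 173.3529.
With the tax, the buyer price exceeds the seller price by 22: (177 − 0.005Q) − (115 + 0.08Q) = 22 → Q' = 470.5882.
ΔQ = 729.4118 − 470.5882 = 258.8236; the wedge equals the tax, 22.
Welfare loss = ½ × 258.8236 × 22 = 2847.06.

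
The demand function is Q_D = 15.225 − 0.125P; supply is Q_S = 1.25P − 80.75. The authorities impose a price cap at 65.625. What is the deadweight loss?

119.84

In inverse form: demand P = 121.8 − 8Q, supply P = 64.6 + 0.8Q.
Competitive equilibrium: 121.8 − 8Q = 64.6 + 0.8Q → Q* = 6.5, P* = 69.8.
At the ceiling P = 65.625, quantity supplied = (65.625 − 64.6)/0.8 = 1.28125.
Willingness to pay at Q' = 1.28125: 121.8 − 8·1.28125 = 111.55.
ΔQ = 6.5 − 1.28125 = 5.21875; wedge = 111.55 − 65.625 = 45.925.
The triangle = ½ × 5.21875 × 45.925 = 119.84.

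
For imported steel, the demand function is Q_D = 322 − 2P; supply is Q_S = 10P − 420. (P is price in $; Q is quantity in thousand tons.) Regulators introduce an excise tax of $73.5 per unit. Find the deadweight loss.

$4501.875 thousand

In inverse form: demand P = 161 − 0.5Q, supply P = 42 + 0.1Q.
Competitive equilibrium: 161 − 0.5Q = 42 + 0.1Q → Q* = 198.3333, P* = 61.8333.
With the tax, the buyer price exceeds the seller price by 73.5: (161 − 0.5Q) − (42 + 0.1Q) = 73.5 → Q' = 75.8333.
ΔQ = 198.3333 − 75.8333 = 122.5; the wedge equals the tax, 73.5.
Deadweight loss = ½ × 122.5 × 73.5 = $4501.875 thousand.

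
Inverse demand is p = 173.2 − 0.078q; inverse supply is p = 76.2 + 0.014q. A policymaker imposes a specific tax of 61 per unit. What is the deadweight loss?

Competitive equilibrium: 173.2 − 0.078q = 76.2 + 0.014q → q* = 1054.3478, p* = 90.9609.
With the tax, the buyer price exceeds the seller price by 61: (173.2 − 0.078q) − (76.2 + 0.014q) = 61 → q' = 391.3043.
Δq = 1054.3478 − 391.3043 = 663.0435; the wedge equals the tax, 61.
The triangle = ½ × 663.0435 × 61 = 20222.83.

20222.83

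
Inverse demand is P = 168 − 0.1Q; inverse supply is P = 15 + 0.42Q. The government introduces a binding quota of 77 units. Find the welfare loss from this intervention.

12269.19

Competitive equilibrium: 168 − 0.1Q = 15 + 0.42Q → Q* = 294.23077, P* = 138.57692.
At Q = 77: demand price = 168 − 0.1·77 = 160.3; supply price = 15 + 0.42·77 = 47.34.
ΔQ = 294.23077 − 77 = 217.23077; wedge = 160.3 − 47.34 = 112.96.
Welfare loss = ½ × 217.23077 × 112.96 = 12269.19.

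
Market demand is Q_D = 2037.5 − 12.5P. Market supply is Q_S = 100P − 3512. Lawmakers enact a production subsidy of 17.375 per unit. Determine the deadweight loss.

In inverse form: demand P = 163 − 0.08Q, supply P = 35.12 + 0.01Q.
Competitive equilibrium: 163 − 0.08Q = 35.12 + 0.01Q → Q* = 1420.8889, P* = 49.3289.
The subsidy lowers effective supply by 17.375: P = 17.745 + 0.01Q.
New quantity: 163 − 0.08Q = 17.745 + 0.01Q → Q' = 1613.9444.
Overproduction ΔQ = 1613.9444 − 1420.8889 = 193.0555; wedge = subsidy = 17.375.
Deadweight loss = ½ × 193.0555 × 17.375 = 1677.17.

1677.17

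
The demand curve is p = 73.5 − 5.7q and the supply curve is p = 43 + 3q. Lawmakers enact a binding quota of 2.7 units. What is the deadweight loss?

2.82

Competitive equilibrium: 73.5 − 5.7q = 43 + 3q → q* = 3.5057, p* = 53.5172.
At q = 2.7: demand price = 73.5 − 5.7·2.7 = 58.11; supply price = 43 + 3·2.7 = 51.1.
Δq = 3.5057 − 2.7 = 0.8057; wedge = 58.11 − 51.1 = 7.01.
DWL = ½ × 0.8057 × 7.01 = 2.82.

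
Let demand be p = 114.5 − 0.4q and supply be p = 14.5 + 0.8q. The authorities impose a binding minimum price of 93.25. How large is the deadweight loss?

Competitive equilibrium: 114.5 − 0.4q = 14.5 + 0.8q → q* = 83.3333, p* = 81.1667.
At the floor p = 93.25, quantity demanded = (114.5 − 93.25)/0.4 = 53.125.
Sellers' marginal cost at q' = 53.125: 14.5 + 0.8·53.125 = 57.
Δq = 83.3333 − 53.125 = 30.2083; wedge = 93.25 − 57 = 36.25.
The triangle = ½ × 30.2083 × 36.25 = 547.53.

547.53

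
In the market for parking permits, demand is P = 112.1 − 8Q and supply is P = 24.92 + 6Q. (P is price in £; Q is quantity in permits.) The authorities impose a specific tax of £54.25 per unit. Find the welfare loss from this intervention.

£105.11

Competitive equilibrium: 112.1 − 8Q = 24.92 + 6Q → Q* = 6.2271, P* = 62.2829.
With the tax, the buyer price exceeds the seller price by 54.25: (112.1 − 8Q) − (24.92 + 6Q) = 54.25 → Q' = 2.3521.
ΔQ = 6.2271 − 2.3521 = 3.875; the wedge equals the tax, 54.25.
The triangle = ½ × 3.875 × 54.25 = £105.11.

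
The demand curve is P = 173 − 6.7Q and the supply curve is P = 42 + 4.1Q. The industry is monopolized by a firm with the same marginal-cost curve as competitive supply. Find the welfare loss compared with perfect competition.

Competitive equilibrium: 173 − 6.7Q = 42 + 4.1Q → Q* = 12.1296, P* = 91.7315.
Marginal revenue: MR = 173 − 13.4Q. Set MR = MC: 173 − 13.4Q = 42 + 4.1Q → Q_m = 7.4857.
Price P_m = 173 − 6.7·7.4857 = 122.8458; MC(Q_m) = 42 + 4.1·7.4857 = 72.6914.
Competitive Q* = 12.1296, so ΔQ = 4.6439; wedge = 122.8458 − 72.6914 = 50.1544.
Deadweight loss = ½ × 4.6439 × 50.1544 = 116.46.

116.46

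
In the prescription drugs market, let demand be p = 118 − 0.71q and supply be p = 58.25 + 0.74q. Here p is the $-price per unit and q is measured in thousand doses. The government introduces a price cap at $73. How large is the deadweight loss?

$328.14 thousand

Competitive equilibrium: 118 − 0.71q = 58.25 + 0.74q → q* = 41.2069, p* = 88.7431.
At the ceiling p = 73, quantity supplied = (73 − 58.25)/0.74 = 19.9324.
Willingness to pay at q' = 19.9324: 118 − 0.71·19.9324 = 103.848.
Δq = 41.2069 − 19.9324 = 21.2745; wedge = 103.848 − 73 = 30.848.
The triangle = ½ × 21.2745 × 30.848 = $328.14 thousand.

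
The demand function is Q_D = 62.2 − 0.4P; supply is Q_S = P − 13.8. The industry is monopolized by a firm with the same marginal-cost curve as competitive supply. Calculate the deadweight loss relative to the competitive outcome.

In inverse form: demand P = 155.5 − 2.5Q, supply P = 13.8 + Q.
Competitive equilibrium: 155.5 − 2.5Q = 13.8 + Q → Q* = 40.4857, P* = 54.2857.
Marginal revenue: MR = 155.5 − 5Q. Set MR = MC: 155.5 − 5Q = 13.8 + Q → Q_m = 23.6167.
Price P_m = 155.5 − 2.5·23.6167 = 96.4583; MC(Q_m) = 13.8 + 1·23.6167 = 37.4167.
Competitive Q* = 40.4857, so ΔQ = 16.869; wedge = 96.4583 − 37.4167 = 59.0416.
DWL = ½ × 16.869 × 59.0416 = 497.99.

497.99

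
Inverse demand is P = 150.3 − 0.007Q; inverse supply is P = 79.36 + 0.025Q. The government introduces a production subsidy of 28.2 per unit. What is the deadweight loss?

12425.625

Competitive equilibrium: 150.3 − 0.007Q = 79.36 + 0.025Q → Q* = 2216.875, P* = 134.7819.
The subsidy lowers effective supply by 28.2: P = 51.16 + 0.025Q.
New quantity: 150.3 − 0.007Q = 51.16 + 0.025Q → Q' = 3098.125.
Overproduction ΔQ = 3098.125 − 2216.875 = 881.25; wedge = subsidy = 28.2.
DWL = ½ × 881.25 × 28.2 = 12425.625.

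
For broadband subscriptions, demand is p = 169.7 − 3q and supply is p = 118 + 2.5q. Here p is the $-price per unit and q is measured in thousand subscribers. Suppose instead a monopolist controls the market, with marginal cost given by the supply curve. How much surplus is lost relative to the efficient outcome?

Competitive equilibrium: 169.7 − 3q = 118 + 2.5q → q* = 9.4, p* = 141.5.
Marginal revenue: MR = 169.7 − 6q. Set MR = MC: 169.7 − 6q = 118 + 2.5q → q_m = 6.0824.
Price p_m = 169.7 − 3·6.0824 = 151.4528; MC(q_m) = 118 + 2.5·6.0824 = 133.206.
Competitive q* = 9.4, so Δq = 3.3176; wedge = 151.4528 − 133.206 = 18.2468.
DWL = ½ × 3.3176 × 18.2468 = $30.27 thousand.

$30.27 thousand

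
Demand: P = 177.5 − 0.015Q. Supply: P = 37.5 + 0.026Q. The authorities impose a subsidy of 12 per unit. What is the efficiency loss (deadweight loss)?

Competitive equilibrium: 177.5 − 0.015Q = 37.5 + 0.026Q → Q* = 3414.6341, P* = 126.2805.
The subsidy lowers effective supply by 12: P = 25.5 + 0.026Q.
New quantity: 177.5 − 0.015Q = 25.5 + 0.026Q → Q' = 3707.3171.
Overproduction ΔQ = 3707.3171 − 3414.6341 = 292.683; wedge = subsidy = 12.
Deadweight loss = ½ × 292.683 × 12 = 1756.10.

1756.10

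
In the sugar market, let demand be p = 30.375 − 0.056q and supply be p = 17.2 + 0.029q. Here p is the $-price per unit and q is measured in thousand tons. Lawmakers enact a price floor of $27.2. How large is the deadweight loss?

$410.70 thousand

Competitive equilibrium: 30.375 − 0.056q = 17.2 + 0.029q → q* = 155, p* = 21.695.
At the floor p = 27.2, quantity demanded = (30.375 − 27.2)/0.056 = 56.6964.
Sellers' marginal cost at q' = 56.6964: 17.2 + 0.029·56.6964 = 18.8442.
Δq = 155 − 56.6964 = 98.3036; wedge = 27.2 − 18.8442 = 8.3558.
Deadweight loss = ½ × 98.3036 × 8.3558 = $410.70 thousand.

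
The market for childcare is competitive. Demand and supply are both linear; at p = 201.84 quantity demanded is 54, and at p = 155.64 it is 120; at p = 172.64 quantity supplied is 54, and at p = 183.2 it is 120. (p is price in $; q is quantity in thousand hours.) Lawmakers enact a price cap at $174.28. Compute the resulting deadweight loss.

$241.60 thousand

Demand slope = (155.64 − 201.84)/(120 − 54) = −0.7, so p = 239.64 − 0.7q.
Supply slope = (183.2 − 172.64)/(120 − 54) = 0.16, so p = 164 + 0.16q.
Competitive equilibrium: 239.64 − 0.7q = 164 + 0.16q → q* = 87.9535, p* = 178.0726.
At the ceiling p = 174.28, quantity supplied = (174.28 − 164)/0.16 = 64.25.
Willingness to pay at q' = 64.25: 239.64 − 0.7·64.25 = 194.665.
Δq = 87.9535 − 64.25 = 23.7035; wedge = 194.665 − 174.28 = 20.385.
Welfare loss = ½ × 23.7035 × 20.385 = $241.60 thousand.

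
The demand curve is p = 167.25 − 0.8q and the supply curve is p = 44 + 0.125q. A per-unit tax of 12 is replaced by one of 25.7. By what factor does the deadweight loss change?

4.587

Competitive equilibrium: 167.25 − 0.8q = 44 + 0.125q → q* = 133.2432, p* = 60.6554.
For a per-unit tax t: Δq = t/0.925, so DWL = ½·t·(t/0.925) = t²/1.85.
At t = 12: DWL = 77.838. At t = 25.7: DWL = 357.022.
Ratio = (25.7/12)² = 4.587.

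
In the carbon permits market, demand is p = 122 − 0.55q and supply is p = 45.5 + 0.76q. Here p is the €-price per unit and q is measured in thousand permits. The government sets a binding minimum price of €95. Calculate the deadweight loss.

€56.72 thousand

Competitive equilibrium: 122 − 0.55q = 45.5 + 0.76q → q* = 58.3969, p* = 89.8817.
At the floor p = 95, quantity demanded = (122 − 95)/0.55 = 49.0909.
Sellers' marginal cost at q' = 49.0909: 45.5 + 0.76·49.0909 = 82.8091.
Δq = 58.3969 − 49.0909 = 9.306; wedge = 95 − 82.8091 = 12.1909.
DWL = ½ × 9.306 × 12.1909 = €56.72 thousand.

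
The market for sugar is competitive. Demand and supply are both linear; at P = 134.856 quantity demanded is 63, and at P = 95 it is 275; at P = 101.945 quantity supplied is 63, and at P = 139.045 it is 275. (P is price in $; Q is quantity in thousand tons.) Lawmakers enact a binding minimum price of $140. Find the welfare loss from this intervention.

Demand slope = (95 − 134.856)/(275 − 63) = −0.188, so P = 146.7 − 0.188Q.
Supply slope = (139.045 − 101.945)/(275 − 63) = 0.175, so P = 90.92 + 0.175Q.
Competitive equilibrium: 146.7 − 0.188Q = 90.92 + 0.175Q → Q* = 153.6639, P* = 117.8112.
At the floor P = 140, quantity demanded = (146.7 − 140)/0.188 = 35.6383.
Sellers' marginal cost at Q' = 35.6383: 90.92 + 0.175·35.6383 = 97.1567.
ΔQ = 153.6639 − 35.6383 = 118.0256; wedge = 140 − 97.1567 = 42.8433.
Welfare loss = ½ × 118.0256 × 42.8433 = $2528.30 thousand.

$2528.30 thousand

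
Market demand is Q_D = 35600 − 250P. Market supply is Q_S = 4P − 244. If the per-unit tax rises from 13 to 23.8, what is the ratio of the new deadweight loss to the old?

In inverse form: demand P = 142.4 − 0.004Q, supply P = 61 + 0.25Q.
Competitive equilibrium: 142.4 − 0.004Q = 61 + 0.25Q → Q* = 320.4724, P* = 141.1181.
For a per-unit tax t: ΔQ = t/0.254, so DWL = ½·t·(t/0.254) = t²/0.508.
At t = 13: DWL = 332.677. At t = 23.8: DWL = 1115.039.
Ratio = (23.8/13)² = 3.352.

3.352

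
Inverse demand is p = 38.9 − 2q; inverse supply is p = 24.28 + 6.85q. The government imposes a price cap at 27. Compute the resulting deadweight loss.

6.97

Competitive equilibrium: 38.9 − 2q = 24.28 + 6.85q → q* = 1.652, p* = 35.596.
At the ceiling p = 27, quantity supplied = (27 − 24.28)/6.85 = 0.3971.
Willingness to pay at q' = 0.3971: 38.9 − 2·0.3971 = 38.1058.
Δq = 1.652 − 0.3971 = 1.2549; wedge = 38.1058 − 27 = 11.1058.
The triangle = ½ × 1.2549 × 11.1058 = 6.97.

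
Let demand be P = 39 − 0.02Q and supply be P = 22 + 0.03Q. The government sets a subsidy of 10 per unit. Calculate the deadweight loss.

1000

Competitive equilibrium: 39 − 0.02Q = 22 + 0.03Q → Q* = 340, P* = 32.2.
The subsidy lowers effective supply by 10: P = 12 + 0.03Q.
New quantity: 39 − 0.02Q = 12 + 0.03Q → Q' = 540.
Overproduction ΔQ = 540 − 340 = 200; wedge = subsidy = 10.
Welfare loss = ½ × 200 × 10 = 1000.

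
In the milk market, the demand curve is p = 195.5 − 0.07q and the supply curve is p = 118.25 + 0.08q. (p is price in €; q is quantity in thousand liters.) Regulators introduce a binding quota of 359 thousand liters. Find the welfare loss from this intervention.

Competitive equilibrium: 195.5 − 0.07q = 118.25 + 0.08q → q* = 515, p* = 159.45.
At q = 359: demand price = 195.5 − 0.07·359 = 170.37; supply price = 118.25 + 0.08·359 = 146.97.
Δq = 515 − 359 = 156; wedge = 170.37 − 146.97 = 23.4.
The triangle = ½ × 156 × 23.4 = €1825.20 thousand.

€1825.20 thousand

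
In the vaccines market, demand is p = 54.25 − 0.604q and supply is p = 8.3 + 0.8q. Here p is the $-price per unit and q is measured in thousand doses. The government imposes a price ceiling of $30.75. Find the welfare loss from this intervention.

$15.28 thousand

Competitive equilibrium: 54.25 − 0.604q = 8.3 + 0.8q → q* = 32.7279, p* = 34.4823.
At the ceiling p = 30.75, quantity supplied = (30.75 − 8.3)/0.8 = 28.0625.
Willingness to pay at q' = 28.0625: 54.25 − 0.604·28.0625 = 37.3003.
Δq = 32.7279 − 28.0625 = 4.6654; wedge = 37.3003 − 30.75 = 6.5503.
Welfare loss = ½ × 4.6654 × 6.5503 = $15.28 thousand.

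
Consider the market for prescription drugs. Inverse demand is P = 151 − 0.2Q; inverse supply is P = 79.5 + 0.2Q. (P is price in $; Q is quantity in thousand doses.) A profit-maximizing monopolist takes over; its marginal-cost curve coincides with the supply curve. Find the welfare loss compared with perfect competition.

$710.03 thousand

Competitive equilibrium: 151 − 0.2Q = 79.5 + 0.2Q → Q* = 178.75, P* = 115.25.
Marginal revenue: MR = 151 − 0.4Q. Set MR = MC: 151 − 0.4Q = 79.5 + 0.2Q → Q_m = 119.16667.
Price P_m = 151 − 0.2·119.16667 = 127.16667; MC(Q_m) = 79.5 + 0.2·119.16667 = 103.33333.
Competitive Q* = 178.75, so ΔQ = 59.58333; wedge = 127.16667 − 103.33333 = 23.83334.
Welfare loss = ½ × 59.58333 × 23.83334 = $710.03 thousand.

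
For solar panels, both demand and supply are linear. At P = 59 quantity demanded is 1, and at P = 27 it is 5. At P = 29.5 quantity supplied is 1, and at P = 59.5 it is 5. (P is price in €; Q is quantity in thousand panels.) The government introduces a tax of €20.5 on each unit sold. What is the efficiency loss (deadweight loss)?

Demand slope = (27 − 59)/(5 − 1) = −8, so P = 67 − 8Q.
Supply slope = (59.5 − 29.5)/(5 − 1) = 7.5, so P = 22 + 7.5Q.
Competitive equilibrium: 67 − 8Q = 22 + 7.5Q → Q* = 2.9032, P* = 43.7742.
With the tax, the buyer price exceeds the seller price by 20.5: (67 − 8Q) − (22 + 7.5Q) = 20.5 → Q' = 1.5806.
ΔQ = 2.9032 − 1.5806 = 1.3226; the wedge equals the tax, 20.5.
Welfare loss = ½ × 1.3226 × 20.5 = €13.56 thousand.

€13.56 thousand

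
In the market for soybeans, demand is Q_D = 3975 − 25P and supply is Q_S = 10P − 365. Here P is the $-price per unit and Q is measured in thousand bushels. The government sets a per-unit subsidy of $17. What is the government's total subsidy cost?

In inverse form: demand P = 159 − 0.04Q, supply P = 36.5 + 0.1Q.
Competitive equilibrium: 159 − 0.04Q = 36.5 + 0.1Q → Q* = 875, P* = 124.
The subsidy lowers effective supply by 17: P = 19.5 + 0.1Q.
New quantity: 159 − 0.04Q = 19.5 + 0.1Q → Q' = 996.4286.
Total subsidy cost = 17 × 996.4286 = $16939.29 thousand.

$16939.29 thousand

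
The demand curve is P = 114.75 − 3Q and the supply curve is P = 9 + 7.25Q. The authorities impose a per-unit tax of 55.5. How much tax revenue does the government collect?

Competitive equilibrium: 114.75 − 3Q = 9 + 7.25Q → Q* = 10.31707, P* = 83.79878.
With the tax, the buyer price exceeds the seller price by 55.5: (114.75 − 3Q) − (9 + 7.25Q) = 55.5 → Q' = 4.90244.
Tax revenue = 55.5 × 4.90244 = 272.09.

272.09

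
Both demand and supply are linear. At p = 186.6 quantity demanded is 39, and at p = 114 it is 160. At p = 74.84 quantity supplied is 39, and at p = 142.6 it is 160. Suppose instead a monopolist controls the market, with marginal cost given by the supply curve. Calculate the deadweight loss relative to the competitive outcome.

1234.78

Demand slope = (114 − 186.6)/(160 − 39) = −0.6, so p = 210 − 0.6q.
Supply slope = (142.6 − 74.84)/(160 − 39) = 0.56, so p = 53 + 0.56q.
Competitive equilibrium: 210 − 0.6q = 53 + 0.56q → q* = 135.3448, p* = 128.7931.
Marginal revenue: MR = 210 − 1.2q. Set MR = MC: 210 − 1.2q = 53 + 0.56q → q_m = 89.2045.
Price p_m = 210 − 0.6·89.2045 = 156.4773; MC(q_m) = 53 + 0.56·89.2045 = 102.9545.
Competitive q* = 135.3448, so Δq = 46.1403; wedge = 156.4773 − 102.9545 = 53.5228.
Welfare loss = ½ × 46.1403 × 53.5228 = 1234.78.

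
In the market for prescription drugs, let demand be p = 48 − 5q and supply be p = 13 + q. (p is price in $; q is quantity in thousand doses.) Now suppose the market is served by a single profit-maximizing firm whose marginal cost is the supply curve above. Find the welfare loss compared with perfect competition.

$21.09 thousand

Competitive equilibrium: 48 − 5q = 13 + q → q* = 5.8333, p* = 18.8333.
Marginal revenue: MR = 48 − 10q. Set MR = MC: 48 − 10q = 13 + q → q_m = 3.1818.
Price p_m = 48 − 5·3.1818 = 32.091; MC(q_m) = 13 + 1·3.1818 = 16.1818.
Competitive q* = 5.8333, so Δq = 2.6515; wedge = 32.091 − 16.1818 = 15.9092.
Welfare loss = ½ × 2.6515 × 15.9092 = $21.09 thousand.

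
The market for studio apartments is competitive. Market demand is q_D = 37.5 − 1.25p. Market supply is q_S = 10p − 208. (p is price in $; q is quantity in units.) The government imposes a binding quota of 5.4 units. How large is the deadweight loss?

$10.46

In inverse form: demand p = 30 − 0.8q, supply p = 20.8 + 0.1q.
Competitive equilibrium: 30 − 0.8q = 20.8 + 0.1q → q* = 10.2222, p* = 21.8222.
At q = 5.4: demand price = 30 − 0.8·5.4 = 25.68; supply price = 20.8 + 0.1·5.4 = 21.34.
Δq = 10.2222 − 5.4 = 4.8222; wedge = 25.68 − 21.34 = 4.34.
DWL = ½ × 4.8222 × 4.34 = $10.46.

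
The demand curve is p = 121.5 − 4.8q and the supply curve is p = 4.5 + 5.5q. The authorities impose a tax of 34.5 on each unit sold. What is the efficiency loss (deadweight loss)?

Competitive equilibrium: 121.5 − 4.8q = 4.5 + 5.5q → q* = 11.3592, p* = 66.9757.
With the tax, the buyer price exceeds the seller price by 34.5: (121.5 − 4.8q) − (4.5 + 5.5q) = 34.5 → q' = 8.0097.
Δq = 11.3592 − 8.0097 = 3.3495; the wedge equals the tax, 34.5.
Welfare loss = ½ × 3.3495 × 34.5 = 57.78.

57.78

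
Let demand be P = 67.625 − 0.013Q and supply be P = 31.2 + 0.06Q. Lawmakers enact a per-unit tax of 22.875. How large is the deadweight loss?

Competitive equilibrium: 67.625 − 0.013Q = 31.2 + 0.06Q → Q* = 498.9726, P* = 61.1384.
With the tax, the buyer price exceeds the seller price by 22.875: (67.625 − 0.013Q) − (31.2 + 0.06Q) = 22.875 → Q' = 185.6164.
ΔQ = 498.9726 − 185.6164 = 313.3562; the wedge equals the tax, 22.875.
The triangle = ½ × 313.3562 × 22.875 = 3584.01.

3584.01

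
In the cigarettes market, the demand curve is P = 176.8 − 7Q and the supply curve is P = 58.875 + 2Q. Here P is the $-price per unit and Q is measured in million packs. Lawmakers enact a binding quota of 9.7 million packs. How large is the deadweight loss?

$52.11 million

Competitive equilibrium: 176.8 − 7Q = 58.875 + 2Q → Q* = 13.1028, P* = 85.0806.
At Q = 9.7: demand price = 176.8 − 7·9.7 = 108.9; supply price = 58.875 + 2·9.7 = 78.275.
ΔQ = 13.1028 − 9.7 = 3.4028; wedge = 108.9 − 78.275 = 30.625.
DWL = ½ × 3.4028 × 30.625 = $52.11 million.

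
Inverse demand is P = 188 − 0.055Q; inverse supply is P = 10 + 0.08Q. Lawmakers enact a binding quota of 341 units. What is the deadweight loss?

Competitive equilibrium: 188 − 0.055Q = 10 + 0.08Q → Q* = 1318.51852, P* = 115.48148.
At Q = 341: demand price = 188 − 0.055·341 = 169.245; supply price = 10 + 0.08·341 = 37.28.
ΔQ = 1318.51852 − 341 = 977.51852; wedge = 169.245 − 37.28 = 131.965.
Deadweight loss = ½ × 977.51852 × 131.965 = 64499.12.

64499.12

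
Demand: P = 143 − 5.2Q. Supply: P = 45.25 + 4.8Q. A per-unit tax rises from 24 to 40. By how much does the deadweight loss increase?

51.20

Competitive equilibrium: 143 − 5.2Q = 45.25 + 4.8Q → Q* = 9.775, P* = 92.17.
For a per-unit tax t: ΔQ = t/10, so DWL = ½·t·(t/10) = t²/20.
At t = 24: DWL = 28.8. At t = 40: DWL = 80.
Increase = 80 − 28.8 = 51.20.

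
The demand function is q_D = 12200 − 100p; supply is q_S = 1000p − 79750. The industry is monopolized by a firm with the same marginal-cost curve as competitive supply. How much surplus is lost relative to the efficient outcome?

18398.91

In inverse form: demand p = 122 − 0.01q, supply p = 79.75 + 0.001q.
Competitive equilibrium: 122 − 0.01q = 79.75 + 0.001q → q* = 3840.90909, p* = 83.59091.
Marginal revenue: MR = 122 − 0.02q. Set MR = MC: 122 − 0.02q = 79.75 + 0.001q → q_m = 2011.90476.
Price p_m = 122 − 0.01·2011.90476 = 101.88095; MC(q_m) = 79.75 + 0.001·2011.90476 = 81.7619.
Competitive q* = 3840.90909, so Δq = 1829.00433; wedge = 101.88095 − 81.7619 = 20.11905.
DWL = ½ × 1829.00433 × 20.11905 = 18398.91.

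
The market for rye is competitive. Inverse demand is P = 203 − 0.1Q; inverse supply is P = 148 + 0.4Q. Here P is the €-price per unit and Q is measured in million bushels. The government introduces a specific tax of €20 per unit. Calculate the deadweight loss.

€400 million

Competitive equilibrium: 203 − 0.1Q = 148 + 0.4Q → Q* = 110, P* = 192.
With the tax, the buyer price exceeds the seller price by 20: (203 − 0.1Q) − (148 + 0.4Q) = 20 → Q' = 70.
ΔQ = 110 − 70 = 40; the wedge equals the tax, 20.
Welfare loss = ½ × 40 × 20 = €400 million.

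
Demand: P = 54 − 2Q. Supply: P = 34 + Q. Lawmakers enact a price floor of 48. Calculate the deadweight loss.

20.17

Competitive equilibrium: 54 − 2Q = 34 + Q → Q* = 6.6667, P* = 40.6667.
At the floor P = 48, quantity demanded = (54 − 48)/2 = 3.
Sellers' marginal cost at Q' = 3: 34 + 1·3 = 37.
ΔQ = 6.6667 − 3 = 3.6667; wedge = 48 − 37 = 11.
The triangle = ½ × 3.6667 × 11 = 20.17.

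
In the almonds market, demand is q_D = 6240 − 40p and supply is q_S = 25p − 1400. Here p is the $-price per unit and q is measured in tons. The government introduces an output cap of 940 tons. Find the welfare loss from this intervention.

$11640.08

In inverse form: demand p = 156 − 0.025q, supply p = 56 + 0.04q.
Competitive equilibrium: 156 − 0.025q = 56 + 0.04q → q* = 1538.4615, p* = 117.5385.
At q = 940: demand price = 156 − 0.025·940 = 132.5; supply price = 56 + 0.04·940 = 93.6.
Δq = 1538.4615 − 940 = 598.4615; wedge = 132.5 − 93.6 = 38.9.
DWL = ½ × 598.4615 × 38.9 = $11640.08.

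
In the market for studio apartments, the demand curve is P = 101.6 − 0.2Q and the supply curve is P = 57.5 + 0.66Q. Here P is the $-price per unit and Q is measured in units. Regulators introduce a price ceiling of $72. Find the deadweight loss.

$369.39

Competitive equilibrium: 101.6 − 0.2Q = 57.5 + 0.66Q → Q* = 51.2791, P* = 91.3442.
At the ceiling P = 72, quantity supplied = (72 − 57.5)/0.66 = 21.9697.
Willingness to pay at Q' = 21.9697: 101.6 − 0.2·21.9697 = 97.2061.
ΔQ = 51.2791 − 21.9697 = 29.3094; wedge = 97.2061 − 72 = 25.2061.
The triangle = ½ × 29.3094 × 25.2061 = $369.39.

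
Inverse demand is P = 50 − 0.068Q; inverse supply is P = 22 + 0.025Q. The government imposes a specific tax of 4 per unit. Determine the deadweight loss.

86.02

Competitive equilibrium: 50 − 0.068Q = 22 + 0.025Q → Q* = 301.0753, P* = 29.5269.
With the tax, the buyer price exceeds the seller price by 4: (50 − 0.068Q) − (22 + 0.025Q) = 4 → Q' = 258.0645.
ΔQ = 301.0753 − 258.0645 = 43.0108; the wedge equals the tax, 4.
The triangle = ½ × 43.0108 × 4 = 86.02.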